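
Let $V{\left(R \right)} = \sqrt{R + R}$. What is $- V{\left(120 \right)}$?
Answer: $- 4 \sqrt{15} \approx -15.492$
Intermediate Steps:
$V{\left(R \right)} = \sqrt{2} \sqrt{R}$ ($V{\left(R \right)} = \sqrt{2 R} = \sqrt{2} \sqrt{R}$)
$- V{\left(120 \right)} = - \sqrt{2} \sqrt{120} = - \sqrt{2} \cdot 2 \sqrt{30} = - 4 \sqrt{15}$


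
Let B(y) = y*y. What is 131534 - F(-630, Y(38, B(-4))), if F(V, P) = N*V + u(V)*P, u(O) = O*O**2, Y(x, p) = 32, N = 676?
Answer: 8002061414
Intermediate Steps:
B(y) = y**2
u(O) = O**3
F(V, P) = 676*V + P*V**3 (F(V, P) = 676*V + V**3*P = 676*V + P*V**3)
131534 - F(-630, Y(38, B(-4))) = 131534 - (-630)*(676 + 32*(-630)**2) = 131534 - (-630)*(676 + 32*396900) = 131534 - (-630)*(676 + 12700800) = 131534 - (-630)*12701476 = 131534 - 1*(-8001929880) = 131534 + 8001929880 = 8002061414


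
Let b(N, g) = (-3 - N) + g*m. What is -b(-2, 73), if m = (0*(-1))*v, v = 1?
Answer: 1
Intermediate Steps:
m = 0 (m = (0*(-1))*1 = 0*1 = 0)
b(N, g) = -3 - N (b(N, g) = (-3 - N) + g*0 = (-3 - N) + 0 = -3 - N)
-b(-2, 73) = -(-3 - 1*(-2)) = -(-3 + 2) = -1*(-1) = 1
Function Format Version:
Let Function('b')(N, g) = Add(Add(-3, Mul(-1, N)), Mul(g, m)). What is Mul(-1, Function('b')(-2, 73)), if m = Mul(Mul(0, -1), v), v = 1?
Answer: 1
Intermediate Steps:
m = 0 (m = Mul(Mul(0, -1), 1) = Mul(0, 1) = 0)
Function('b')(N, g) = Add(-3, Mul(-1, N)) (Function('b')(N, g) = Add(Add(-3, Mul(-1, N)), Mul(g, 0)) = Add(Add(-3, Mul(-1, N)), 0) = Add(-3, Mul(-1, N)))
Mul(-1, Function('b')(-2, 73)) = Mul(-1, Add(-3, Mul(-1, -2))) = Mul(-1, Add(-3, 2)) = Mul(-1, -1) = 1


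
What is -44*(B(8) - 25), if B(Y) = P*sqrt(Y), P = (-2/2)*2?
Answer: 1100 + 176*sqrt(2) ≈ 1348.9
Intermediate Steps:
P = -2 (P = ((1/2)*(-2))*2 = -1*2 = -2)
B(Y) = -2*sqrt(Y)
-44*(B(8) - 25) = -44*(-4*sqrt(2) - 25) = -44*(-25 - 4*sqrt(2)) = 1100 + 176*sqrt(2)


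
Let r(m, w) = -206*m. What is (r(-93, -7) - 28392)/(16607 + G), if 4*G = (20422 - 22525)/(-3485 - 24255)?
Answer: -1024604640/1842714823 ≈ -0.55603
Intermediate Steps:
G = 2103/110960 (G = ((20422 - 22525)/(-3485 - 24255))/4 = (-2103/(-27740))/4 = (-2103*(-1/27740))/4 = (¼)*(2103/27740) = 2103/110960 ≈ 0.018953)
(r(-93, -7) - 28392)/(16607 + G) = (-206*(-93) - 28392)/(16607 + 2103/110960) = (19158 - 28392)/(1842714823/110960) = -9234*110960/1842714823 = -1024604640/1842714823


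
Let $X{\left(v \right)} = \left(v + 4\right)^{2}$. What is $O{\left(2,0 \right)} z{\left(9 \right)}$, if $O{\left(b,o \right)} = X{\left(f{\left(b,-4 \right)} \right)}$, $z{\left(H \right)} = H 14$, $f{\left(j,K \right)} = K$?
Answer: $0$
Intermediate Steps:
$X{\left(v \right)} = \left(4 + v\right)^{2}$
$z{\left(H \right)} = 14 H$
$O{\left(b,o \right)} = 0$ ($O{\left(b,o \right)} = \left(4 - 4\right)^{2} = 0^{2} = 0$)
$O{\left(2,0 \right)} z{\left(9 \right)} = 0 \cdot 14 \cdot 9 = 0 \cdot 126 = 0$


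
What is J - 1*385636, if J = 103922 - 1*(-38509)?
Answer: -243205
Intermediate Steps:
J = 142431 (J = 103922 + 38509 = 142431)
J - 1*385636 = 142431 - 1*385636 = 142431 - 385636 = -243205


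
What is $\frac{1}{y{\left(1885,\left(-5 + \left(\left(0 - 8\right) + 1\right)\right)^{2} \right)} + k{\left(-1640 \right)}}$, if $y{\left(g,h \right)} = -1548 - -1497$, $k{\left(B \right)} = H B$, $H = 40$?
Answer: $- \frac{1}{65651} \approx -1.5232 \cdot 10^{-5}$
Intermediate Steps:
$k{\left(B \right)} = 40 B$
$y{\left(g,h \right)} = -51$ ($y{\left(g,h \right)} = -1548 + 1497 = -51$)
$\frac{1}{y{\left(1885,\left(-5 + \left(\left(0 - 8\right) + 1\right)\right)^{2} \right)} + k{\left(-1640 \right)}} = \frac{1}{-51 + 40 \left(-1640\right)} = \frac{1}{-51 - 65600} = \frac{1}{-65651} = - \frac{1}{65651}$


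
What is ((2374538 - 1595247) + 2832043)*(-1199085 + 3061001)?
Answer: 6724000555944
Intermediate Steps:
((2374538 - 1595247) + 2832043)*(-1199085 + 3061001) = (779291 + 2832043)*1861916 = 3611334*1861916 = 6724000555944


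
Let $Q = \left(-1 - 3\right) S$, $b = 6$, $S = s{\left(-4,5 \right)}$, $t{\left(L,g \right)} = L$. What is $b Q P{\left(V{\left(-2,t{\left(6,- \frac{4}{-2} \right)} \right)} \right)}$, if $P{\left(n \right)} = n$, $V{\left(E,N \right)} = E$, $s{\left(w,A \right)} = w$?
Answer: $-192$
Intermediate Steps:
$S = -4$
$Q = 16$ ($Q = \left(-1 - 3\right) \left(-4\right) = \left(-4\right) \left(-4\right) = 16$)
$b Q P{\left(V{\left(-2,t{\left(6,- \frac{4}{-2} \right)} \right)} \right)} = 6 \cdot 16 \left(-2\right) = 96 \left(-2\right) = -192$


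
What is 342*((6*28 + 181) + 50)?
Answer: 136458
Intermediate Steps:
342*((6*28 + 181) + 50) = 342*((168 + 181) + 50) = 342*(349 + 50) = 342*399 = 136458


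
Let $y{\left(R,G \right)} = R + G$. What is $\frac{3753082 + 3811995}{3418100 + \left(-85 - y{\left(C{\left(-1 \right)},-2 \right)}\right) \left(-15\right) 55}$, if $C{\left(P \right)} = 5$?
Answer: $\frac{7565077}{3490700} \approx 2.1672$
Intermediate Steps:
$y{\left(R,G \right)} = G + R$
$\frac{3753082 + 3811995}{3418100 + \left(-85 - y{\left(C{\left(-1 \right)},-2 \right)}\right) \left(-15\right) 55} = \frac{3753082 + 3811995}{3418100 + \left(-85 - \left(-2 + 5\right)\right) \left(-15\right) 55} = \frac{7565077}{3418100 + \left(-85 - 3\right) \left(-15\right) 55} = \frac{7565077}{3418100 + \left(-88\right) \left(-15\right) 55} = \frac{7565077}{3418100 + 1320 \cdot 55} = \frac{7565077}{3418100 + 72600} = \frac{7565077}{3490700}$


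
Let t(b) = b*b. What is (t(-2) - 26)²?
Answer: 484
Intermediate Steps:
t(b) = b²
(t(-2) - 26)² = ((-2)² - 26)² = (4 - 26)² = (-22)² = 484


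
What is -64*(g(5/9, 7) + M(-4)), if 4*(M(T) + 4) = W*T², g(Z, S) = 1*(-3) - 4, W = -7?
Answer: 2496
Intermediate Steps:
g(Z, S) = -7 (g(Z, S) = -3 - 4 = -7)
M(T) = -4 - 7*T²/4 (M(T) = -4 + (-7*T²)/4 = -4 - 7*T²/4)
-64*(g(5/9, 7) + M(-4)) = -64*(-7 + (-4 - 7/4*(-4)²)) = -64*(-7 + (-4 - 7/4*16)) = -64*(-7 + (-4 - 28)) = -64*(-7 - 32) = -64*(-39) = 2496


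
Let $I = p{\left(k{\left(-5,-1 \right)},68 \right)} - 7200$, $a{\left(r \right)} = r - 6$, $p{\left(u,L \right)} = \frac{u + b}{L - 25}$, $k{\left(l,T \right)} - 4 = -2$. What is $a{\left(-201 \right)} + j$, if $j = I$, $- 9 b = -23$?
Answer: $- \frac{2866468}{387} \approx -7406.9$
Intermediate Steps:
$b = \frac{23}{9}$ ($b = \left(- \frac{1}{9}\right) \left(-23\right) = \frac{23}{9} \approx 2.5556$)
$k{\left(l,T \right)} = 2$ ($k{\left(l,T \right)} = 4 - 2 = 2$)
$p{\left(u,L \right)} = \frac{\frac{23}{9} + u}{-25 + L}$ ($p{\left(u,L \right)} = \frac{u + \frac{23}{9}}{L - 25} = \frac{\frac{23}{9} + u}{-25 + L}$)
$a{\left(r \right)} = -6 + r$
$I = - \frac{2786359}{387}$ ($I = \frac{\frac{23}{9} + 2}{-25 + 68} - 7200 = \frac{1}{43} \cdot \frac{41}{9} - 7200 = \frac{41}{387} - 7200 = - \frac{2786359}{387} \approx -7199.9$)
$j = - \frac{2786359}{387} \approx -7199.9$
$a{\left(-201 \right)} + j = \left(-6 - 201\right) - \frac{2786359}{387} = -207 - \frac{2786359}{387} = - \frac{2866468}{387}$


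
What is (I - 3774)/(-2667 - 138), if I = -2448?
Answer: 122/55 ≈ 2.2182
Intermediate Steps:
(I - 3774)/(-2667 - 138) = (-2448 - 3774)/(-2667 - 138) = -6222/(-2805) = -6222*(-1/2805) = 122/55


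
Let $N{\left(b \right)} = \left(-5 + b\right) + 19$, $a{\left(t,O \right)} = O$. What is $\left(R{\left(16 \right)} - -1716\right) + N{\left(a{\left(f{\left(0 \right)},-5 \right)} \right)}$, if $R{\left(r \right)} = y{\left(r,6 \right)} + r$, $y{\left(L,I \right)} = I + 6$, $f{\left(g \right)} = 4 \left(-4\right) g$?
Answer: $1753$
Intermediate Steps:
$f{\left(g \right)} = - 16 g$
$y{\left(L,I \right)} = 6 + I$
$R{\left(r \right)} = 12 + r$ ($R{\left(r \right)} = \left(6 + 6\right) + r = 12 + r$)
$N{\left(b \right)} = 14 + b$
$\left(R{\left(16 \right)} - -1716\right) + N{\left(a{\left(f{\left(0 \right)},-5 \right)} \right)} = \left(\left(12 + 16\right) - -1716\right) + \left(14 - 5\right) = \left(28 + 1716\right) + 9 = 1744 + 9 = 1753$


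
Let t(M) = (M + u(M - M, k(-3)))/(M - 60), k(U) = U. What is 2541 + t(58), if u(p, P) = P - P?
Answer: 2512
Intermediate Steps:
u(p, P) = 0
t(M) = M/(-60 + M) (t(M) = (M + 0)/(M - 60) = M/(-60 + M))
2541 + t(58) = 2541 + 58/(-60 + 58) = 2541 + 58/(-2) = 2541 + 58*(-½) = 2541 - 29 = 2512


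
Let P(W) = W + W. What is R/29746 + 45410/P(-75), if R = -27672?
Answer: -67745833/223095 ≈ -303.66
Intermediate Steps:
P(W) = 2*W
R/29746 + 45410/P(-75) = -27672/29746 + 45410/((2*(-75))) = -27672*1/29746 + 45410/(-150) = -13836/14873 + 45410*(-1/150) = -13836/14873 - 4541/15 = -67745833/223095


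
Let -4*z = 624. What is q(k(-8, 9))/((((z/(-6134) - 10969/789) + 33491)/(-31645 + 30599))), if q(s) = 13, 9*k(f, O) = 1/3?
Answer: -16452648537/40505025676 ≈ -0.40619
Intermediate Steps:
z = -156 (z = -¼*624 = -156)
k(f, O) = 1/27 (k(f, O) = (⅑)/3 = (⅑)*(⅓) = 1/27)
q(k(-8, 9))/((((z/(-6134) - 10969/789) + 33491)/(-31645 + 30599))) = 13/((((-156/(-6134) - 10969/789) + 33491)/(-31645 + 30599))) = 13/((((-156*(-1/6134) - 10969*1/789) + 33491)/(-1046))) = 13/((((78/3067 - 10969/789) + 33491)*(-1/1046))) = 13/(((-33580381/2419863 + 33491)*(-1/1046))) = 13/(((81010051352/2419863)*(-1/1046))) = 13/(-40505025676/1265588349) = 13*(-1265588349/40505025676) = -16452648537/40505025676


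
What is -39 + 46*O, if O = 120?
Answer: 5481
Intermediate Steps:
-39 + 46*O = -39 + 46*120 = -39 + 5520 = 5481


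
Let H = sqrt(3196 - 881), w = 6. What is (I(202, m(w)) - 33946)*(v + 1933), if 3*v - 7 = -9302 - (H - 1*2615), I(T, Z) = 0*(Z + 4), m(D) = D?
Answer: 29906426/3 + 33946*sqrt(2315)/3 ≈ 1.0513e+7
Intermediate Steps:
I(T, Z) = 0 (I(T, Z) = 0*(4 + Z) = 0)
H = sqrt(2315) ≈ 48.114
v = -6680/3 - sqrt(2315)/3 (v = 7/3 + (-9302 - (sqrt(2315) - 1*2615))/3 = 7/3 + (-9302 - (sqrt(2315) - 2615))/3 = 7/3 + (-9302 - (-2615 + sqrt(2315)))/3 = 7/3 + (-9302 + (2615 - sqrt(2315)))/3 = 7/3 + (-6687 - sqrt(2315))/3 = 7/3 + (-2229 - sqrt(2315)/3) = -6680/3 - sqrt(2315)/3 ≈ -2242.7)
(I(202, m(w)) - 33946)*(v + 1933) = (0 - 33946)*((-6680/3 - sqrt(2315)/3) + 1933) = -33946*(-881/3 - sqrt(2315)/3) = 29906426/3 + 33946*sqrt(2315)/3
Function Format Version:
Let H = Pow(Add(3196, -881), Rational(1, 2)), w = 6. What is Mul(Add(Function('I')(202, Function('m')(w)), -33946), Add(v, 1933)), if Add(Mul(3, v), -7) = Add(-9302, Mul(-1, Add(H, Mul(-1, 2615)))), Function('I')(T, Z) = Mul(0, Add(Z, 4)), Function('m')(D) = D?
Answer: Add(Rational(29906426, 3), Mul(Rational(33946, 3), Pow(2315, Rational(1, 2)))) ≈ 1.0513e+7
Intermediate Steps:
Function('I')(T, Z) = 0 (Function('I')(T, Z) = Mul(0, Add(4, Z)) = 0)
H = Pow(2315, Rational(1, 2)) ≈ 48.114
v = Add(Rational(-6680, 3), Mul(Rational(-1, 3), Pow(2315, Rational(1, 2)))) (v = Add(Rational(7, 3), Mul(Rational(1, 3), Add(-9302, Mul(-1, Add(Pow(2315, Rational(1, 2)), Mul(-1, 2615)))))) = Add(Rational(7, 3), Mul(Rational(1, 3), Add(-9302, Mul(-1, Add(Pow(2315, Rational(1, 2)), -2615))))) = Add(Rational(7, 3), Mul(Rational(1, 3), Add(-9302, Mul(-1, Add(-2615, Pow(2315, Rational(1, 2))))))) = Add(Rational(7, 3), Mul(Rational(1, 3), Add(-9302, Add(2615, Mul(-1, Pow(2315, Rational(1, 2))))))) = Add(Rational(7, 3), Mul(Rational(1, 3), Add(-6687, Mul(-1, Pow(2315, Rational(1, 2)))))) = Add(Rational(7, 3), Add(-2229, Mul(Rational(-1, 3), Pow(2315, Rational(1, 2))))) = Add(Rational(-6680, 3), Mul(Rational(-1, 3), Pow(2315, Rational(1, 2)))) ≈ -2242.7)
Mul(Add(Function('I')(202, Function('m')(w)), -33946), Add(v, 1933)) = Mul(Add(0, -33946), Add(Add(Rational(-6680, 3), Mul(Rational(-1, 3), Pow(2315, Rational(1, 2)))), 1933)) = Mul(-33946, Add(Rational(-881, 3), Mul(Rational(-1, 3), Pow(2315, Rational(1, 2))))) = Add(Rational(29906426, 3), Mul(Rational(33946, 3), Pow(2315, Rational(1, 2))))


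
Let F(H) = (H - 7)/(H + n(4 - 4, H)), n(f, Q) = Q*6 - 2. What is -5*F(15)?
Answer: -40/103 ≈ -0.38835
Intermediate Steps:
n(f, Q) = -2 + 6*Q (n(f, Q) = 6*Q - 2 = -2 + 6*Q)
F(H) = (-7 + H)/(-2 + 7*H) (F(H) = (H - 7)/(H + (-2 + 6*H)) = (-7 + H)/(-2 + 7*H))
-5*F(15) = -5*(-7 + 15)/(-2 + 7*15) = -5*8/(-2 + 105) = -5*8/103 = -40/103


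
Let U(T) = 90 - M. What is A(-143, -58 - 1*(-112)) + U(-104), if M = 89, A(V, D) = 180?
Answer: 181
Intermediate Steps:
U(T) = 1 (U(T) = 90 - 1*89 = 90 - 89 = 1)
A(-143, -58 - 1*(-112)) + U(-104) = 180 + 1 = 181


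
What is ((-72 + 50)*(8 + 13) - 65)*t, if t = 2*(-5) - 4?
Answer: 7378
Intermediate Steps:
t = -14 (t = -10 - 4 = -14)
((-72 + 50)*(8 + 13) - 65)*t = ((-72 + 50)*(8 + 13) - 65)*(-14) = (-22*21 - 65)*(-14) = (-462 - 65)*(-14) = -527*(-14) = 7378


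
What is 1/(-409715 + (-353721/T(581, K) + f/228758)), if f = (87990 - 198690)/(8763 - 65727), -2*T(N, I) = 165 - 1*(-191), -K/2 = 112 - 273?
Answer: -48323183057/19702705279304506 ≈ -2.4526e-6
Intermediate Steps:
K = 322 (K = -2*(112 - 273) = -2*(-161) = 322)
T(N, I) = -178 (T(N, I) = -(165 - 1*(-191))/2 = -(165 + 191)/2 = -½*356 = -178)
f = 9225/4747 (f = -110700/(-56964) = -110700*(-1/56964) = 9225/4747 ≈ 1.9433)
1/(-409715 + (-353721/T(581, K) + f/228758)) = 1/(-409715 + (-353721/(-178) + (9225/4747)/228758)) = 1/(-409715 + (-353721*(-1/178) + (9225/4747)*(1/228758))) = 1/(-409715 + (353721/178 + 9225/1085914226)) = 1/(-409715 + 96027666894249/48323183057) = 1/(-19702705279304506/48323183057) = -48323183057/19702705279304506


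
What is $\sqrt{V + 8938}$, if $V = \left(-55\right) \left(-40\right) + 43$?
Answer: $\sqrt{11181} \approx 105.74$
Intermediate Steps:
$V = 2243$ ($V = 2200 + 43 = 2243$)
$\sqrt{V + 8938} = \sqrt{2243 + 8938} = \sqrt{11181}$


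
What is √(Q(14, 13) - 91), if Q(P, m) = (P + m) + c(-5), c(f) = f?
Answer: I*√69 ≈ 8.3066*I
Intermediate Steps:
Q(P, m) = -5 + P + m (Q(P, m) = (P + m) - 5 = -5 + P + m)
√(Q(14, 13) - 91) = √((-5 + 14 + 13) - 91) = √(22 - 91) = √(-69) = I*√69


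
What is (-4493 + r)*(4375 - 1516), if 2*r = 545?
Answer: -24132819/2 ≈ -1.2066e+7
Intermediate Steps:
r = 545/2 (r = (½)*545 = 545/2 ≈ 272.50)
(-4493 + r)*(4375 - 1516) = (-4493 + 545/2)*(4375 - 1516) = -8441/2*2859 = -24132819/2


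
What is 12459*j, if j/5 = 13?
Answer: 809835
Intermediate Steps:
j = 65 (j = 5*13 = 65)
12459*j = 12459*65 = 809835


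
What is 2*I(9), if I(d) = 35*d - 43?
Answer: 544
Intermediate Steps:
I(d) = -43 + 35*d
2*I(9) = 2*(-43 + 35*9) = 2*(-43 + 315) = 2*272 = 544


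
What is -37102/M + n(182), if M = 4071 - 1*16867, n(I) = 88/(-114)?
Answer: 775895/364686 ≈ 2.1276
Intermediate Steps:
n(I) = -44/57 (n(I) = 88*(-1/114) = -44/57)
M = -12796 (M = 4071 - 16867 = -12796)
-37102/M + n(182) = -37102/(-12796) - 44/57 = -37102*(-1/12796) - 44/57 = 18551/6398 - 44/57 = 775895/364686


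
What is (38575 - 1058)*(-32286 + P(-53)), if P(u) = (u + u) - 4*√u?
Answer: -1215250664 - 150068*I*√53 ≈ -1.2153e+9 - 1.0925e+6*I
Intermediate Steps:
P(u) = -4*√u + 2*u (P(u) = 2*u - 4*√u = -4*√u + 2*u)
(38575 - 1058)*(-32286 + P(-53)) = (38575 - 1058)*(-32286 + (-4*I*√53 + 2*(-53))) = 37517*(-32286 + (-4*I*√53 - 106)) = 37517*(-32286 + (-106 - 4*I*√53)) = 37517*(-32392 - 4*I*√53) = -1215250664 - 150068*I*√53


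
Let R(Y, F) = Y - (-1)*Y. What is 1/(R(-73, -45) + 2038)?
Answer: 1/1892 ≈ 0.00052854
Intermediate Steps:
R(Y, F) = 2*Y (R(Y, F) = Y + Y = 2*Y)
1/(R(-73, -45) + 2038) = 1/(2*(-73) + 2038) = 1/(-146 + 2038) = 1/1892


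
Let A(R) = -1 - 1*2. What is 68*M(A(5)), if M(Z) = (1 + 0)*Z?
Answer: -204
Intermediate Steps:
A(R) = -3 (A(R) = -1 - 2 = -3)
M(Z) = Z (M(Z) = 1*Z = Z)
68*M(A(5)) = 68*(-3) = -204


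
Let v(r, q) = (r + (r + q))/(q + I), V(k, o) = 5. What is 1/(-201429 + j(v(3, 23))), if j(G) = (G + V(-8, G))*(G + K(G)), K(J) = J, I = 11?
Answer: -578/116420191 ≈ -4.9648e-6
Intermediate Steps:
v(r, q) = (q + 2*r)/(11 + q) (v(r, q) = (r + (r + q))/(q + 11) = (r + (q + r))/(11 + q) = (q + 2*r)/(11 + q))
j(G) = 2*G*(5 + G) (j(G) = (G + 5)*(G + G) = (5 + G)*(2*G) = 2*G*(5 + G))
1/(-201429 + j(v(3, 23))) = 1/(-201429 + 2*((23 + 2*3)/(11 + 23))*(5 + (23 + 2*3)/(11 + 23))) = 1/(-201429 + 2*((23 + 6)/34)*(5 + (23 + 6)/34)) = 1/(-201429 + 2*((1/34)*29)*(5 + (1/34)*29)) = 1/(-201429 + 2*(29/34)*(5 + 29/34)) = 1/(-201429 + 2*(29/34)*(199/34)) = 1/(-201429 + 5771/578) = 1/(-116420191/578) = -578/116420191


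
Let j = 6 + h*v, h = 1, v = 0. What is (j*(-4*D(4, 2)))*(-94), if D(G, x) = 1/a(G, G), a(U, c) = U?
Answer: 564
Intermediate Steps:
D(G, x) = 1/G
j = 6 (j = 6 + 1*0 = 6 + 0 = 6)
(j*(-4*D(4, 2)))*(-94) = (6*(-4/4))*(-94) = (6*(-4*1/4))*(-94) = (6*(-1))*(-94) = -6*(-94) = 564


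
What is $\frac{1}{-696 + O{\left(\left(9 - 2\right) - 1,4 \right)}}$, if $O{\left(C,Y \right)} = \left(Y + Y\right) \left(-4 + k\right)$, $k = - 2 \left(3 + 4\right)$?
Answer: $- \frac{1}{840} \approx -0.0011905$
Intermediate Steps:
$k = -14$ ($k = \left(-2\right) 7 = -14$)
$O{\left(C,Y \right)} = - 36 Y$ ($O{\left(C,Y \right)} = \left(Y + Y\right) \left(-4 - 14\right) = 2 Y \left(-18\right) = - 36 Y$)
$\frac{1}{-696 + O{\left(\left(9 - 2\right) - 1,4 \right)}} = \frac{1}{-696 - 144} = \frac{1}{-840} = - \frac{1}{840}$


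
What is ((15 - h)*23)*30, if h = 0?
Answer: 10350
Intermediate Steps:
((15 - h)*23)*30 = ((15 - 1*0)*23)*30 = ((15 + 0)*23)*30 = (15*23)*30 = 345*30 = 10350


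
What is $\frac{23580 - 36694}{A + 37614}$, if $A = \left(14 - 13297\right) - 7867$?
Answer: $- \frac{6557}{8232} \approx -0.79653$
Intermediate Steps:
$A = -21150$ ($A = -13283 - 7867 = -21150$)
$\frac{23580 - 36694}{A + 37614} = \frac{23580 - 36694}{-21150 + 37614} = - \frac{13114}{16464} = \left(-13114\right) \frac{1}{16464} = - \frac{6557}{8232}$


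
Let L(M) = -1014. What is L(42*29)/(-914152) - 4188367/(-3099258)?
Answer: 957986679349/708298224804 ≈ 1.3525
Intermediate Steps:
L(42*29)/(-914152) - 4188367/(-3099258) = -1014/(-914152) - 4188367/(-3099258) = -1014*(-1/914152) - 4188367*(-1/3099258) = 507/457076 + 4188367/3099258 = 957986679349/708298224804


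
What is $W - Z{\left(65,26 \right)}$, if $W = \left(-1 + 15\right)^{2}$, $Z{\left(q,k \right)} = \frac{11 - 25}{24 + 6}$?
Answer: $\frac{2947}{15} \approx 196.47$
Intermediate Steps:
$Z{\left(q,k \right)} = - \frac{7}{15}$ ($Z{\left(q,k \right)} = - \frac{14}{30} = \left(-14\right) \frac{1}{30} = - \frac{7}{15}$)
$W = 196$ ($W = 14^{2} = 196$)
$W - Z{\left(65,26 \right)} = 196 - - \frac{7}{15} = 196 + \frac{7}{15} = \frac{2947}{15}$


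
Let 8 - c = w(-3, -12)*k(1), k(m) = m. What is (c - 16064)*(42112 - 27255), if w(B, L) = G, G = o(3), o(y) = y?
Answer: -238588563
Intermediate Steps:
G = 3
w(B, L) = 3
c = 5 (c = 8 - 3 = 5)
(c - 16064)*(42112 - 27255) = (5 - 16064)*(42112 - 27255) = -16059*14857 = -238588563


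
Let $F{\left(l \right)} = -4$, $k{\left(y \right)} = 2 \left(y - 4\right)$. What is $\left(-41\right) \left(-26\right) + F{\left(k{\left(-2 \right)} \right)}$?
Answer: $1062$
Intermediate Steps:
$k{\left(y \right)} = -8 + 2 y$ ($k{\left(y \right)} = 2 \left(-4 + y\right) = -8 + 2 y$)
$\left(-41\right) \left(-26\right) + F{\left(k{\left(-2 \right)} \right)} = \left(-41\right) \left(-26\right) - 4 = 1066 - 4 = 1062$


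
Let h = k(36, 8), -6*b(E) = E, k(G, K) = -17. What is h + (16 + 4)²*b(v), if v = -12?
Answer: 783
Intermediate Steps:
b(E) = -E/6
h = -17
h + (16 + 4)²*b(v) = -17 + (16 + 4)²*(-⅙*(-12)) = -17 + 20²*2 = -17 + 400*2 = -17 + 800 = 783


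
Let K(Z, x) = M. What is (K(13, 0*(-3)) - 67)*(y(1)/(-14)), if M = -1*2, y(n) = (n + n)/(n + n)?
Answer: 69/14 ≈ 4.9286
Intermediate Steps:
y(n) = 1 (y(n) = (2*n)/((2*n)) = (2*n)*(1/(2*n)) = 1)
M = -2
K(Z, x) = -2
(K(13, 0*(-3)) - 67)*(y(1)/(-14)) = (-2 - 67)*(1/(-14)) = -69*(-1)/14 = -69*(-1/14) = 69/14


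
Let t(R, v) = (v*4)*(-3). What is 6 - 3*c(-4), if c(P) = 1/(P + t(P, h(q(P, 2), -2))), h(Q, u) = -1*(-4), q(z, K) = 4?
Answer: 315/52 ≈ 6.0577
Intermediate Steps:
h(Q, u) = 4
t(R, v) = -12*v (t(R, v) = (4*v)*(-3) = -12*v)
c(P) = 1/(-48 + P) (c(P) = 1/(P - 12*4) = 1/(P - 48) = 1/(-48 + P))
6 - 3*c(-4) = 6 - 3/(-48 - 4) = 6 - 3/(-52) = 6 - 3*(-1/52) = 6 + 3/52 = 315/52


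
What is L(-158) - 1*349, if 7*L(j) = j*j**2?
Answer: -3946755/7 ≈ -5.6382e+5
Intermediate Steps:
L(j) = j**3/7 (L(j) = (j*j**2)/7 = j**3/7)
L(-158) - 1*349 = (1/7)*(-158)**3 - 1*349 = (1/7)*(-3944312) - 349 = -3944312/7 - 349 = -3946755/7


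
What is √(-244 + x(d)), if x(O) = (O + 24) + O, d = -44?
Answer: 2*I*√77 ≈ 17.55*I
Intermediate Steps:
x(O) = 24 + 2*O (x(O) = (24 + O) + O = 24 + 2*O)
√(-244 + x(d)) = √(-244 + (24 + 2*(-44))) = √(-244 + (24 - 88)) = √(-244 - 64) = √(-308) = 2*I*√77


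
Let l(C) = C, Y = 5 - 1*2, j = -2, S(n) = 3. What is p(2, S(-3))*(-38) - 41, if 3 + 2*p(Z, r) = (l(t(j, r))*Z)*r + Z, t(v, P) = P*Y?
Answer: -1048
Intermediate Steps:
Y = 3 (Y = 5 - 2 = 3)
t(v, P) = 3*P (t(v, P) = P*3 = 3*P)
p(Z, r) = -3/2 + Z/2 + 3*Z*r²/2 (p(Z, r) = -3/2 + (((3*r)*Z)*r + Z)/2 = -3/2 + ((3*Z*r)*r + Z)/2 = -3/2 + (3*Z*r² + Z)/2 = -3/2 + (Z + 3*Z*r²)/2 = -3/2 + (Z/2 + 3*Z*r²/2) = -3/2 + Z/2 + 3*Z*r²/2)
p(2, S(-3))*(-38) - 41 = (-3/2 + (½)*2 + (3/2)*2*3²)*(-38) - 41 = (-3/2 + 1 + (3/2)*2*9)*(-38) - 41 = (-3/2 + 1 + 27)*(-38) - 41 = (53/2)*(-38) - 41 = -1007 - 41 = -1048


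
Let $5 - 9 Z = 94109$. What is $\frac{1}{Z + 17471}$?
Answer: $\frac{1}{7015} \approx 0.00014255$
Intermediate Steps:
$Z = -10456$ ($Z = \frac{5}{9} - \frac{94109}{9} = -10456$)
$\frac{1}{Z + 17471} = \frac{1}{-10456 + 17471} = \frac{1}{7015}$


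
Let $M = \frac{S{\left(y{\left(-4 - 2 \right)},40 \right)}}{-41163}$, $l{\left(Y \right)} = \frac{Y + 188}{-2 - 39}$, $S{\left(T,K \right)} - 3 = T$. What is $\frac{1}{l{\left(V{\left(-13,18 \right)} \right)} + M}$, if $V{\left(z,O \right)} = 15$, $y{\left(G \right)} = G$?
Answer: $- \frac{562561}{2785322} \approx -0.20197$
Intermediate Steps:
$S{\left(T,K \right)} = 3 + T$
$l{\left(Y \right)} = - \frac{188}{41} - \frac{Y}{41}$ ($l{\left(Y \right)} = \frac{188 + Y}{-41} = - \frac{188 + Y}{41} = - \frac{188}{41} - \frac{Y}{41}$)
$M = \frac{1}{13721}$ ($M = \frac{3 - 6}{-41163} = \left(3 - 6\right) \left(- \frac{1}{41163}\right) = \left(-3\right) \left(- \frac{1}{41163}\right) = \frac{1}{13721} \approx 7.2881 \cdot 10^{-5}$)
$\frac{1}{l{\left(V{\left(-13,18 \right)} \right)} + M} = \frac{1}{\left(- \frac{188}{41} - \frac{15}{41}\right) + \frac{1}{13721}} = \frac{1}{- \frac{203}{41} + \frac{1}{13721}} = \frac{1}{- \frac{2785322}{562561}} = - \frac{562561}{2785322}$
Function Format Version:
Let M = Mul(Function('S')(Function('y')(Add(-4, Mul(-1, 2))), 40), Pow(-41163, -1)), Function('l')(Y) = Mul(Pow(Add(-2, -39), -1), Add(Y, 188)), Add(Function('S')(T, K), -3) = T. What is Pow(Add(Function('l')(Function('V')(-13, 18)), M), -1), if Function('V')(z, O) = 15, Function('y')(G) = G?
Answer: Rational(-562561, 2785322) ≈ -0.20197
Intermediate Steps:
Function('S')(T, K) = Add(3, T)
Function('l')(Y) = Add(Rational(-188, 41), Mul(Rational(-1, 41), Y)) (Function('l')(Y) = Mul(Pow(-41, -1), Add(188, Y)) = Mul(Rational(-1, 41), Add(188, Y)) = Add(Rational(-188, 41), Mul(Rational(-1, 41), Y)))
M = Rational(1, 13721) (M = Mul(Add(3, Add(-4, Mul(-1, 2))), Pow(-41163, -1)) = Mul(Add(3, Add(-4, -2)), Rational(-1, 41163)) = Mul(Add(3, -6), Rational(-1, 41163)) = Mul(-3, Rational(-1, 41163)) = Rational(1, 13721) ≈ 7.2881e-5)
Pow(Add(Function('l')(Function('V')(-13, 18)), M), -1) = Pow(Add(Add(Rational(-188, 41), Mul(Rational(-1, 41), 15)), Rational(1, 13721)), -1) = Pow(Add(Add(Rational(-188, 41), Rational(-15, 41)), Rational(1, 13721)), -1) = Pow(Add(Rational(-203, 41), Rational(1, 13721)), -1) = Pow(Rational(-2785322, 562561), -1) = Rational(-562561, 2785322)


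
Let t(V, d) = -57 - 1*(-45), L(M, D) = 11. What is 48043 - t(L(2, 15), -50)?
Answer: 48055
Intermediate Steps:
t(V, d) = -12 (t(V, d) = -57 + 45 = -12)
48043 - t(L(2, 15), -50) = 48043 - 1*(-12) = 48043 + 12 = 48055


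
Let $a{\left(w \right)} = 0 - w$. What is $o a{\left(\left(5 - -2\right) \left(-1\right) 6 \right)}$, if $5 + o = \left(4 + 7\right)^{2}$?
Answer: $4872$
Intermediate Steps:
$o = 116$ ($o = -5 + \left(4 + 7\right)^{2} = -5 + 11^{2} = -5 + 121 = 116$)
$a{\left(w \right)} = - w$
$o a{\left(\left(5 - -2\right) \left(-1\right) 6 \right)} = 116 \left(- \left(5 - -2\right) \left(-1\right) 6\right) = 116 \left(- \left(5 + 2\right) \left(-1\right) 6\right) = 116 \left(- 7 \left(-1\right) 6\right) = 116 \left(- \left(-7\right) 6\right) = 116 \left(\left(-1\right) \left(-42\right)\right) = 116 \cdot 42 = 4872$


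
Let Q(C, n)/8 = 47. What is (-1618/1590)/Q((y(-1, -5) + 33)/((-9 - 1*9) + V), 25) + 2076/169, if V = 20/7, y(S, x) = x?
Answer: 620421199/50517480 ≈ 12.281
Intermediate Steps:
V = 20/7 (V = 20*(⅐) = 20/7 ≈ 2.8571)
Q(C, n) = 376 (Q(C, n) = 8*47 = 376)
(-1618/1590)/Q((y(-1, -5) + 33)/((-9 - 1*9) + V), 25) + 2076/169 = -1618/1590/376 + 2076/169 = -1618*1/1590*(1/376) + 2076*(1/169) = -809/795*1/376 + 2076/169 = -809/298920 + 2076/169 = 620421199/50517480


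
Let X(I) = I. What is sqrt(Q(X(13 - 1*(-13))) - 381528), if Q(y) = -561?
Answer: I*sqrt(382089) ≈ 618.13*I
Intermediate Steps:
sqrt(Q(X(13 - 1*(-13))) - 381528) = sqrt(-561 - 381528) = sqrt(-382089) = I*sqrt(382089)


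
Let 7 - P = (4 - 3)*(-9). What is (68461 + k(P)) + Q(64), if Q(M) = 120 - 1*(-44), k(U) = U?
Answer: 68641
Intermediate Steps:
P = 16 (P = 7 - (4 - 3)*(-9) = 7 - (-9) = 7 - 1*(-9) = 7 + 9 = 16)
Q(M) = 164 (Q(M) = 120 + 44 = 164)
(68461 + k(P)) + Q(64) = (68461 + 16) + 164 = 68477 + 164 = 68641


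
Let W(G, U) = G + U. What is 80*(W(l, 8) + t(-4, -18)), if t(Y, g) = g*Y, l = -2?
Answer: 6240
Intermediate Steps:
t(Y, g) = Y*g
80*(W(l, 8) + t(-4, -18)) = 80*((-2 + 8) - 4*(-18)) = 80*(6 + 72) = 80*78 = 6240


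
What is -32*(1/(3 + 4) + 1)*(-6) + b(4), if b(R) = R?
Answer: 1564/7 ≈ 223.43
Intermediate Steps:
-32*(1/(3 + 4) + 1)*(-6) + b(4) = -32*(1/(3 + 4) + 1)*(-6) + 4 = -32*(1/7 + 1)*(-6) + 4 = -32*(⅐ + 1)*(-6) + 4 = -256*(-6)/7 + 4 = -32*(-48/7) + 4 = 1536/7 + 4 = 1564/7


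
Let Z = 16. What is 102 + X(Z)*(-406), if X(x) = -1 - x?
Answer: 7004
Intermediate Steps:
102 + X(Z)*(-406) = 102 + (-1 - 1*16)*(-406) = 102 + (-1 - 16)*(-406) = 102 - 17*(-406) = 102 + 6902 = 7004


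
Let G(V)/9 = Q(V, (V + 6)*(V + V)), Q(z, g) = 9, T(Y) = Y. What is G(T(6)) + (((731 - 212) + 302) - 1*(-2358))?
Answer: 3260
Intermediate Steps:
G(V) = 81 (G(V) = 9*9 = 81)
G(T(6)) + (((731 - 212) + 302) - 1*(-2358)) = 81 + (((731 - 212) + 302) - 1*(-2358)) = 81 + ((519 + 302) + 2358) = 81 + (821 + 2358) = 81 + 3179 = 3260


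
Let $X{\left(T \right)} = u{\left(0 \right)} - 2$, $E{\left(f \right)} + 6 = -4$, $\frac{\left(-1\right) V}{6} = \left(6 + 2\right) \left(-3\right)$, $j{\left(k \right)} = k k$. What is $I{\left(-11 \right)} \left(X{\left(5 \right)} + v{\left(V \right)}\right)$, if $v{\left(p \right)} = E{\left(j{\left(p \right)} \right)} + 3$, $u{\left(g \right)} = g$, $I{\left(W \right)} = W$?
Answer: $99$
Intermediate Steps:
$j{\left(k \right)} = k^{2}$
$V = 144$ ($V = - 6 \left(6 + 2\right) \left(-3\right) = - 6 \cdot 8 \left(-3\right) = \left(-6\right) \left(-24\right) = 144$)
$E{\left(f \right)} = -10$ ($E{\left(f \right)} = -6 - 4 = -10$)
$X{\left(T \right)} = -2$ ($X{\left(T \right)} = 0 - 2 = -2$)
$v{\left(p \right)} = -7$ ($v{\left(p \right)} = -10 + 3 = -7$)
$I{\left(-11 \right)} \left(X{\left(5 \right)} + v{\left(V \right)}\right) = - 11 \left(-2 - 7\right) = \left(-11\right) \left(-9\right) = 99$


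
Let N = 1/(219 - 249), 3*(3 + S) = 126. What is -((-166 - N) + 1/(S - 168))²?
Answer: -5093534161/184900 ≈ -27548.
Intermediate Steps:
S = 39 (S = -3 + (⅓)*126 = -3 + 42 = 39)
N = -1/30 (N = 1/(-30) = -1/30 ≈ -0.033333)
-((-166 - N) + 1/(S - 168))² = -((-166 - 1*(-1/30)) + 1/(39 - 168))² = -((-166 + 1/30) + 1/(-129))² = -(-4979/30 - 1/129)² = -(-71369/430)² = -1*5093534161/184900 = -5093534161/184900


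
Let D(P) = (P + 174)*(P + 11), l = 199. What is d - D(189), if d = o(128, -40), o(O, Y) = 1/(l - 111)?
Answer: -6388799/88 ≈ -72600.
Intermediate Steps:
o(O, Y) = 1/88 (o(O, Y) = 1/(199 - 111) = 1/88)
d = 1/88 ≈ 0.011364
D(P) = (11 + P)*(174 + P) (D(P) = (174 + P)*(11 + P) = (11 + P)*(174 + P))
d - D(189) = 1/88 - (1914 + 189² + 185*189) = 1/88 - (1914 + 35721 + 34965) = 1/88 - 1*72600 = 1/88 - 72600 = -6388799/88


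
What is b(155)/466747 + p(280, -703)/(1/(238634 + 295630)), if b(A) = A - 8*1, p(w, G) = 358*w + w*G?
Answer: -24088767115492653/466747 ≈ -5.1610e+10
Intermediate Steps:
p(w, G) = 358*w + G*w
b(A) = -8 + A (b(A) = A - 8 = -8 + A)
b(155)/466747 + p(280, -703)/(1/(238634 + 295630)) = (-8 + 155)/466747 + (280*(358 - 703))/(1/(238634 + 295630)) = 147*(1/466747) + (280*(-345))/(1/534264) = 147/466747 - 96600/1/534264 = 147/466747 - 96600*534264 = 147/466747 - 51609902400 = -24088767115492653/466747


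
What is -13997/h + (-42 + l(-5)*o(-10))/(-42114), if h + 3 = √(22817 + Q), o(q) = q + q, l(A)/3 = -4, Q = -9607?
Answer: -295170462/92657819 - 13997*√13210/13201 ≈ -125.05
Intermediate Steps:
l(A) = -12 (l(A) = 3*(-4) = -12)
o(q) = 2*q
h = -3 + √13210 (h = -3 + √(22817 - 9607) = -3 + √13210 ≈ 111.93)
-13997/h + (-42 + l(-5)*o(-10))/(-42114) = -13997/(-3 + √13210) + (-42 - 24*(-10))/(-42114) = -13997/(-3 + √13210) + (-42 - 12*(-20))*(-1/42114) = -13997/(-3 + √13210) + (-42 + 240)*(-1/42114) = -13997/(-3 + √13210) + 198*(-1/42114) = -13997/(-3 + √13210) - 33/7019 = -33/7019 - 13997/(-3 + √13210)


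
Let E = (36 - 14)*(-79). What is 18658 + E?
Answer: 16920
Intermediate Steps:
E = -1738 (E = 22*(-79) = -1738)
18658 + E = 18658 - 1738 = 16920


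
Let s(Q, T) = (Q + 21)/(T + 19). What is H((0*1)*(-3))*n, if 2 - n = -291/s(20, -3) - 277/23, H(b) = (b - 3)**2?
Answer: 1082979/943 ≈ 1148.4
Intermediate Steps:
s(Q, T) = (21 + Q)/(19 + T)
H(b) = (-3 + b)**2
n = 120331/943 (n = 2 - (-291*(19 - 3)/(21 + 20) - 277/23) = 2 - (-291/(41/16) - 277*1/23) = 2 - (-291/((1/16)*41) - 277/23) = 2 - (-291/41/16 - 277/23) = 2 - (-291*16/41 - 277/23) = 2 - (-4656/41 - 277/23) = 2 - 1*(-118445/943) = 2 + 118445/943 = 120331/943 ≈ 127.60)
H((0*1)*(-3))*n = (-3 + (0*1)*(-3))**2*(120331/943) = (-3 + 0*(-3))**2*(120331/943) = (-3 + 0)**2*(120331/943) = (-3)**2*(120331/943) = 9*(120331/943) = 1082979/943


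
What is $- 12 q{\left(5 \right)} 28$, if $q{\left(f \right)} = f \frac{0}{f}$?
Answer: $0$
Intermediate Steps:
$q{\left(f \right)} = 0$ ($q{\left(f \right)} = f 0 = 0$)
$- 12 q{\left(5 \right)} 28 = \left(-12\right) 0 \cdot 28 = 0 \cdot 28 = 0$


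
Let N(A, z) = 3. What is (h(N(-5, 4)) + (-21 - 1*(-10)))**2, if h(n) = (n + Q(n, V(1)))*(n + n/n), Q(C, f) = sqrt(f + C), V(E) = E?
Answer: 81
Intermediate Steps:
Q(C, f) = sqrt(C + f)
h(n) = (1 + n)*(n + sqrt(1 + n)) (h(n) = (n + sqrt(n + 1))*(n + n/n) = (n + sqrt(1 + n))*(n + 1) = (n + sqrt(1 + n))*(1 + n) = (1 + n)*(n + sqrt(1 + n)))
(h(N(-5, 4)) + (-21 - 1*(-10)))**2 = ((3 + 3**2 + sqrt(1 + 3) + 3*sqrt(1 + 3)) + (-21 - 1*(-10)))**2 = ((3 + 9 + sqrt(4) + 3*sqrt(4)) + (-21 + 10))**2 = ((3 + 9 + 2 + 3*2) - 11)**2 = ((3 + 9 + 2 + 6) - 11)**2 = (20 - 11)**2 = 9**2 = 81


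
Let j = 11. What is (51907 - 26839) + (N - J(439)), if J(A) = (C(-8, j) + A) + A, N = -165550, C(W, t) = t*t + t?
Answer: -141492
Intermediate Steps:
C(W, t) = t + t² (C(W, t) = t² + t = t + t²)
J(A) = 132 + 2*A (J(A) = (11*(1 + 11) + A) + A = (11*12 + A) + A = (132 + A) + A = 132 + 2*A)
(51907 - 26839) + (N - J(439)) = (51907 - 26839) + (-165550 - (132 + 2*439)) = 25068 + (-165550 - (132 + 878)) = 25068 + (-165550 - 1*1010) = 25068 + (-165550 - 1010) = 25068 - 166560 = -141492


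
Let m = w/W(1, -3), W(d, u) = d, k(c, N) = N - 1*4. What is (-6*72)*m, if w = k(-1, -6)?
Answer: 4320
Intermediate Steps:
k(c, N) = -4 + N (k(c, N) = N - 4 = -4 + N)
w = -10 (w = -4 - 6 = -10)
m = -10 (m = -10/1 = -10*1 = -10)
(-6*72)*m = -6*72*(-10) = -432*(-10) = 4320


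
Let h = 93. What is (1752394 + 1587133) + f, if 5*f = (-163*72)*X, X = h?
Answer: 15606187/5 ≈ 3.1212e+6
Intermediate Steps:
X = 93
f = -1091448/5 (f = (-163*72*93)/5 = (-11736*93)/5 = (⅕)*(-1091448) = -1091448/5 ≈ -2.1829e+5)
(1752394 + 1587133) + f = (1752394 + 1587133) - 1091448/5 = 3339527 - 1091448/5 = 15606187/5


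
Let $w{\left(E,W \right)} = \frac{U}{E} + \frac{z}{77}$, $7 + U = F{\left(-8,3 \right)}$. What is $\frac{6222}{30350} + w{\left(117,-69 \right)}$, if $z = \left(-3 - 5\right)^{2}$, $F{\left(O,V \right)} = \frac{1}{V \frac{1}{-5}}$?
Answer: $\frac{30353219}{31548825} \approx 0.9621$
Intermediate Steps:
$F{\left(O,V \right)} = - \frac{5}{V}$ ($F{\left(O,V \right)} = \frac{1}{V \left(- \frac{1}{5}\right)} = \frac{1}{\left(- \frac{1}{5}\right) V} = - \frac{5}{V}$)
$U = - \frac{26}{3}$ ($U = -7 - \frac{5}{3} = - \frac{26}{3} \approx -8.6667$)
$z = 64$ ($z = \left(-8\right)^{2} = 64$)
$w{\left(E,W \right)} = \frac{64}{77} - \frac{26}{3 E}$ ($w{\left(E,W \right)} = - \frac{26}{3 E} + \frac{64}{77} = \frac{64}{77} - \frac{26}{3 E}$)
$\frac{6222}{30350} + w{\left(117,-69 \right)} = \frac{6222}{30350} + \frac{2 \left(-1001 + 96 \cdot 117\right)}{231 \cdot 117} = 6222 \cdot \frac{1}{30350} + \frac{2}{231} \cdot \frac{1}{117} \left(-1001 + 11232\right) = \frac{3111}{15175} + \frac{2}{231} \cdot \frac{1}{117} \cdot 10231 = \frac{3111}{15175} + \frac{1574}{2079} = \frac{30353219}{31548825}$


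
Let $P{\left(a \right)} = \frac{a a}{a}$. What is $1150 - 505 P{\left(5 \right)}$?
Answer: $-1375$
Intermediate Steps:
$P{\left(a \right)} = a$ ($P{\left(a \right)} = \frac{a^{2}}{a} = a$)
$1150 - 505 P{\left(5 \right)} = 1150 - 2525 = -1375$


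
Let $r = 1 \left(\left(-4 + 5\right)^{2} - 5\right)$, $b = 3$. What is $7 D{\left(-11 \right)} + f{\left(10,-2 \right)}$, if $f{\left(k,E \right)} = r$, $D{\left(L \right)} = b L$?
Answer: $-235$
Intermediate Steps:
$r = -4$ ($r = 1 \left(1^{2} - 5\right) = 1 \left(1 - 5\right) = 1 \left(-4\right) = -4$)
$D{\left(L \right)} = 3 L$
$f{\left(k,E \right)} = -4$
$7 D{\left(-11 \right)} + f{\left(10,-2 \right)} = 7 \cdot 3 \left(-11\right) - 4 = 7 \left(-33\right) - 4 = -231 - 4 = -235$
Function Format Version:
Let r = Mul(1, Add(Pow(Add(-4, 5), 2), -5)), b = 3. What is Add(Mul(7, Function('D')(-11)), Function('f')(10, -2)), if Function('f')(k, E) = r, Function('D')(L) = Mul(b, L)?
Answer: -235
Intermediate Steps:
r = -4 (r = Mul(1, Add(Pow(1, 2), -5)) = Mul(1, Add(1, -5)) = Mul(1, -4) = -4)
Function('D')(L) = Mul(3, L)
Function('f')(k, E) = -4
Add(Mul(7, Function('D')(-11)), Function('f')(10, -2)) = Add(Mul(7, Mul(3, -11)), -4) = Add(Mul(7, -33), -4) = Add(-231, -4) = -235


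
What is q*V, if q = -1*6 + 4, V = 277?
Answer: -554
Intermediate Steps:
q = -2 (q = -6 + 4 = -2)
q*V = -2*277 = -554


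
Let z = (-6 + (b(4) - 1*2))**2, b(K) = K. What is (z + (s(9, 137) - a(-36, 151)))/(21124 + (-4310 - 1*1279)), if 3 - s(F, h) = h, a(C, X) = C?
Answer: -82/15535 ≈ -0.0052784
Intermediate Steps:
s(F, h) = 3 - h
z = 16 (z = (-6 + (4 - 1*2))**2 = (-6 + (4 - 2))**2 = (-6 + 2)**2 = (-4)**2 = 16)
(z + (s(9, 137) - a(-36, 151)))/(21124 + (-4310 - 1*1279)) = (16 + ((3 - 1*137) - 1*(-36)))/(21124 + (-4310 - 1*1279)) = (16 + ((3 - 137) + 36))/(21124 + (-4310 - 1279)) = (16 + (-134 + 36))/(21124 - 5589) = (16 - 98)/15535 = -82*1/15535 = -82/15535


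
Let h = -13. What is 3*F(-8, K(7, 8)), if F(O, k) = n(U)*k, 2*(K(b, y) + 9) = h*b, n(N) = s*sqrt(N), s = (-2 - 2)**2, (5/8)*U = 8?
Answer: -20928*sqrt(5)/5 ≈ -9359.3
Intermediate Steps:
U = 64/5 (U = (8/5)*8 = 64/5 ≈ 12.800)
s = 16 (s = (-4)**2 = 16)
n(N) = 16*sqrt(N)
K(b, y) = -9 - 13*b/2 (K(b, y) = -9 + (-13*b)/2 = -9 - 13*b/2)
F(O, k) = 128*k*sqrt(5)/5 (F(O, k) = (16*sqrt(64/5))*k = (16*(8*sqrt(5)/5))*k = (128*sqrt(5)/5)*k = 128*k*sqrt(5)/5)
3*F(-8, K(7, 8)) = 3*(128*(-9 - 13/2*7)*sqrt(5)/5) = 3*(128*(-9 - 91/2)*sqrt(5)/5) = 3*((128/5)*(-109/2)*sqrt(5)) = 3*(-6976*sqrt(5)/5) = -20928*sqrt(5)/5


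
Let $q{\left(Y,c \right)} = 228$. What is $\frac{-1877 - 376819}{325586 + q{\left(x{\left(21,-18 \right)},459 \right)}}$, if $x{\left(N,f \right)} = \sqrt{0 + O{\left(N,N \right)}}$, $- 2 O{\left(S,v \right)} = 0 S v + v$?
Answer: $- \frac{189348}{162907} \approx -1.1623$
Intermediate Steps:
$O{\left(S,v \right)} = - \frac{v}{2}$ ($O{\left(S,v \right)} = - \frac{0 S v + v}{2} = - \frac{0 v + v}{2} = - \frac{0 + v}{2} = - \frac{v}{2}$)
$x{\left(N,f \right)} = \frac{\sqrt{2} \sqrt{- N}}{2}$ ($x{\left(N,f \right)} = \sqrt{0 - \frac{N}{2}} = \sqrt{- \frac{N}{2}} = \frac{\sqrt{2} \sqrt{- N}}{2}$)
$\frac{-1877 - 376819}{325586 + q{\left(x{\left(21,-18 \right)},459 \right)}} = \frac{-1877 - 376819}{325586 + 228} = - \frac{378696}{325814} = \left(-378696\right) \frac{1}{325814} = - \frac{189348}{162907}$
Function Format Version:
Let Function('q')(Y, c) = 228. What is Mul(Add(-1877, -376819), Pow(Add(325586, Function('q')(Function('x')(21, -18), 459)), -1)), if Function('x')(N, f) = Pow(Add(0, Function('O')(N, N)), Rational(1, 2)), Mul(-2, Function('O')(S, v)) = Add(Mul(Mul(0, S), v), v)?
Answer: Rational(-189348, 162907) ≈ -1.1623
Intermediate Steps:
Function('O')(S, v) = Mul(Rational(-1, 2), v) (Function('O')(S, v) = Mul(Rational(-1, 2), Add(Mul(Mul(0, S), v), v)) = Mul(Rational(-1, 2), Add(Mul(0, v), v)) = Mul(Rational(-1, 2), Add(0, v)) = Mul(Rational(-1, 2), v))
Function('x')(N, f) = Mul(Rational(1, 2), Pow(2, Rational(1, 2)), Pow(Mul(-1, N), Rational(1, 2))) (Function('x')(N, f) = Pow(Add(0, Mul(Rational(-1, 2), N)), Rational(1, 2)) = Pow(Mul(Rational(-1, 2), N), Rational(1, 2)) = Mul(Rational(1, 2), Pow(2, Rational(1, 2)), Pow(Mul(-1, N), Rational(1, 2))))
Mul(Add(-1877, -376819), Pow(Add(325586, Function('q')(Function('x')(21, -18), 459)), -1)) = Mul(Add(-1877, -376819), Pow(Add(325586, 228), -1)) = Mul(-378696, Pow(325814, -1)) = Mul(-378696, Rational(1, 325814)) = Rational(-189348, 162907)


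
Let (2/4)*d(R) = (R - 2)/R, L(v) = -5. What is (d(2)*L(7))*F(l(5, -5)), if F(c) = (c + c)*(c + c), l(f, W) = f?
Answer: 0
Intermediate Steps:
F(c) = 4*c**2 (F(c) = (2*c)*(2*c) = 4*c**2)
d(R) = 2*(-2 + R)/R (d(R) = 2*((R - 2)/R) = 2*((-2 + R)/R) = 2*(-2 + R)/R)
(d(2)*L(7))*F(l(5, -5)) = ((2 - 4/2)*(-5))*(4*5**2) = ((2 - 4*1/2)*(-5))*(4*25) = ((2 - 2)*(-5))*100 = (0*(-5))*100 = 0*100 = 0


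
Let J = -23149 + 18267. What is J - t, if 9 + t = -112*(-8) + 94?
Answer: -5863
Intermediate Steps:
J = -4882
t = 981 (t = -9 + (-112*(-8) + 94) = -9 + (896 + 94) = -9 + 990 = 981)
J - t = -4882 - 1*981 = -4882 - 981 = -5863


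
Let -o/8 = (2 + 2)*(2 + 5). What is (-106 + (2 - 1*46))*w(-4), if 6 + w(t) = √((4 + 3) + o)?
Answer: 900 - 150*I*√217 ≈ 900.0 - 2209.6*I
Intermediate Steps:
o = -224 (o = -8*(2 + 2)*(2 + 5) = -32*7 = -8*28 = -224)
w(t) = -6 + I*√217 (w(t) = -6 + √((4 + 3) - 224) = -6 + √(7 - 224) = -6 + √(-217) = -6 + I*√217)
(-106 + (2 - 1*46))*w(-4) = (-106 + (2 - 1*46))*(-6 + I*√217) = (-106 + (2 - 46))*(-6 + I*√217) = (-106 - 44)*(-6 + I*√217) = -150*(-6 + I*√217) = 900 - 150*I*√217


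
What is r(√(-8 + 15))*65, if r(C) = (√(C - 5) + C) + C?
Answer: 65*√(-5 + √7) + 130*√7 ≈ 343.95 + 99.733*I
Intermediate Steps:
r(C) = √(-5 + C) + 2*C (r(C) = (√(-5 + C) + C) + C = (C + √(-5 + C)) + C = √(-5 + C) + 2*C)
r(√(-8 + 15))*65 = (√(-5 + √(-8 + 15)) + 2*√(-8 + 15))*65 = (√(-5 + √7) + 2*√7)*65 = 65*√(-5 + √7) + 130*√7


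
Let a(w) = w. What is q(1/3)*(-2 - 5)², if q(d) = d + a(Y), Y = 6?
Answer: 931/3 ≈ 310.33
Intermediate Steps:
q(d) = 6 + d (q(d) = d + 6 = 6 + d)
q(1/3)*(-2 - 5)² = (6 + 1/3)*(-2 - 5)² = (6 + ⅓)*(-7)² = (19/3)*49 = 931/3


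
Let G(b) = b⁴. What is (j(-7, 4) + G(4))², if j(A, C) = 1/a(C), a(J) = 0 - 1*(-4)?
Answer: 1050625/16 ≈ 65664.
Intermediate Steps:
a(J) = 4 (a(J) = 0 + 4 = 4)
j(A, C) = ¼ (j(A, C) = 1/4 = 1*(¼) = ¼)
(j(-7, 4) + G(4))² = (¼ + 4⁴)² = (¼ + 256)² = (1025/4)² = 1050625/16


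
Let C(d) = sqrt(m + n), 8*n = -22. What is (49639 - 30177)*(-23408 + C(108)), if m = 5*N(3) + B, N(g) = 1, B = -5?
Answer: -455566496 + 9731*I*sqrt(11) ≈ -4.5557e+8 + 32274.0*I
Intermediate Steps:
n = -11/4 (n = (1/8)*(-22) = -11/4 ≈ -2.7500)
m = 0 (m = 5*1 - 5 = 5 - 5 = 0)
C(d) = I*sqrt(11)/2 (C(d) = sqrt(0 - 11/4) = sqrt(-11/4) = I*sqrt(11)/2)
(49639 - 30177)*(-23408 + C(108)) = (49639 - 30177)*(-23408 + I*sqrt(11)/2) = 19462*(-23408 + I*sqrt(11)/2) = -455566496 + 9731*I*sqrt(11)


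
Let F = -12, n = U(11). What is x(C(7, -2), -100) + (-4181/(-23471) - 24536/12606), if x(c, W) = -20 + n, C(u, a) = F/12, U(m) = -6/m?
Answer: -3301036943/147937713 ≈ -22.314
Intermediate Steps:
n = -6/11 ≈ -0.54545
C(u, a) = -1 (C(u, a) = -12/12 = -12*1/12 = -1)
x(c, W) = -226/11 (x(c, W) = -20 - 6/11 = -226/11)
x(C(7, -2), -100) + (-4181/(-23471) - 24536/12606) = -226/11 + (-4181/(-23471) - 24536/12606) = -226/11 + (-4181*(-1/23471) - 24536*1/12606) = -226/11 + (4181/23471 - 12268/6303) = -226/11 - 261589385/147937713 = -3301036943/147937713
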